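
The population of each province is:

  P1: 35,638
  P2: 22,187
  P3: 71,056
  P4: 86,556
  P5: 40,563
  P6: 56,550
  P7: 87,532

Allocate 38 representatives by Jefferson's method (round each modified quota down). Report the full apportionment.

P1 3; P2 2; P3 7; P4 8; P5 4; P6 5; P7 9

Standard divisor 400082/38 ≈ 10528.474; standard quotas: P1 3.385, P2 2.107, P3 6.749, P4 8.221, P5 3.853, P6 5.371, P7 8.314.
Rounding down gives 3, 2, 6, 8, 3, 5, 8 = 35 seats, so the divisor must be adjusted.
With modified divisor 9700: modified quotas P1 3.674, P2 2.287, P3 7.325, P4 8.923, P5 4.182, P6 5.830, P7 9.024.
Rounding down: P1 3, P2 2, P3 7, P4 8, P5 4, P6 5, P7 9 (total 38).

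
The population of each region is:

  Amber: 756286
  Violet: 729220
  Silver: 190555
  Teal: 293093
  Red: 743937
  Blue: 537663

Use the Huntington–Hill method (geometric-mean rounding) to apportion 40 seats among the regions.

Amber 9, Violet 9, Silver 2, Teal 4, Red 9, Blue 7

With divisor 81341: modified quotas Amber 9.298, Violet 8.965, Silver 2.343, Teal 3.603, Red 9.146, Blue 6.610.
Geometric-mean thresholds: Amber √(9·10)=9.487, Violet √(8·9)=8.485, Silver √(2·3)=2.449, Teal √(3·4)=3.464, Red √(9·10)=9.487, Blue √(6·7)=6.481.
Each quota rounded against its threshold gives Amber 9, Violet 9, Silver 2, Teal 4, Red 9, Blue 7 (total 40).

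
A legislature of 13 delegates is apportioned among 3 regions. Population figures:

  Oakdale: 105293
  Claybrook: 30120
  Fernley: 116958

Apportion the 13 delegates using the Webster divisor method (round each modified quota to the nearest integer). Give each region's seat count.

Standard divisor 252371/13 ≈ 19413.154; standard quotas: Oakdale 5.424, Claybrook 1.552, Fernley 6.025.
Rounding to the nearest integer gives Oakdale 5, Claybrook 2, Fernley 6 — total 13, matching the house size, so no adjustment is needed.

Oakdale: 5, Claybrook: 2, Fernley: 6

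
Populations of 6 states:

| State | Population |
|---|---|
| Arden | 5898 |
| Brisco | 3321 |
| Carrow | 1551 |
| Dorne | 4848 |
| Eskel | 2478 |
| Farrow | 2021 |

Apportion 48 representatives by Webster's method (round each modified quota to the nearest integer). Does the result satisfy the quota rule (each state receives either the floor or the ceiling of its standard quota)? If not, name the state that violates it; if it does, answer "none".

none

Standard quotas: Arden 14.073, Brisco 7.924, Carrow 3.701, Dorne 11.568, Eskel 5.913, Farrow 4.822.
Webster allocation: Arden 14, Brisco 8, Carrow 4, Dorne 11, Eskel 6, Farrow 5.
Every allocation lies between the lower and upper quota.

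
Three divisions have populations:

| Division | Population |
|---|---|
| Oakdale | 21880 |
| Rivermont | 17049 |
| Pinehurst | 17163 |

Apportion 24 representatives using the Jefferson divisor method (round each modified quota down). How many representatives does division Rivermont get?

Standard divisor 56092/24 ≈ 2337.167; standard quotas: Oakdale 9.362, Rivermont 7.295, Pinehurst 7.344.
Rounding down gives 9, 7, 7 = 23 seats, so the divisor must be adjusted.
With modified divisor 2170: modified quotas Oakdale 10.083, Rivermont 7.857, Pinehurst 7.909.
Rounding down: Oakdale 10, Rivermont 7, Pinehurst 7 (total 24).
Rivermont receives 7.

7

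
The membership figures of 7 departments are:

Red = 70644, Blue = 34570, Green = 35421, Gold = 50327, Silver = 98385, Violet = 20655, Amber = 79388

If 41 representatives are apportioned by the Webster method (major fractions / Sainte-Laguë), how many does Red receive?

Standard divisor 389390/41 ≈ 9497.317; standard quotas: Red 7.438, Blue 3.640, Green 3.730, Gold 5.299, Silver 10.359, Violet 2.175, Amber 8.359.
Rounding to the nearest integer gives 7, 4, 4, 5, 10, 2, 8 = 40 seats, so the divisor must be adjusted.
With modified divisor 9390: modified quotas Red 7.523, Blue 3.682, Green 3.772, Gold 5.360, Silver 10.478, Violet 2.200, Amber 8.455.
Rounding to the nearest integer: Red 8, Blue 4, Green 4, Gold 5, Silver 10, Violet 2, Amber 8 (total 41).
Red receives 8.

8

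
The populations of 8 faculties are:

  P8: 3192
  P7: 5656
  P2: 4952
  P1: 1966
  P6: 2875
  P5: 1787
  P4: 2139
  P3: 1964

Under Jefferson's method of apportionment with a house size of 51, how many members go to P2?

Standard divisor 24531/51 ≈ 481; standard quotas: P8 6.636, P7 11.759, P2 10.295, P1 4.087, P6 5.977, P5 3.715, P4 4.447, P3 4.083.
Rounding down gives 6, 11, 10, 4, 5, 3, 4, 4 = 47 seats, so the divisor must be adjusted.
With modified divisor 449.15: modified quotas P8 7.107, P7 12.593, P2 11.025, P1 4.377, P6 6.401, P5 3.979, P4 4.762, P3 4.373.
Rounding down: P8 7, P7 12, P2 11, P1 4, P6 6, P5 3, P4 4, P3 4 (total 51).
P2 receives 11.

11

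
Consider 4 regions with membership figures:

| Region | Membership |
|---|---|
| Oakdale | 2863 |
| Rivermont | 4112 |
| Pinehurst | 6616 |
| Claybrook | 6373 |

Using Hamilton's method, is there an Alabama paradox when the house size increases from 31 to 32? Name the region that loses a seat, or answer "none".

Oakdale

At 31 seats: Oakdale 5, Rivermont 6, Pinehurst 10, Claybrook 10.
At 32 seats: Oakdale 4, Rivermont 7, Pinehurst 11, Claybrook 10.
Oakdale drops from 5 to 4.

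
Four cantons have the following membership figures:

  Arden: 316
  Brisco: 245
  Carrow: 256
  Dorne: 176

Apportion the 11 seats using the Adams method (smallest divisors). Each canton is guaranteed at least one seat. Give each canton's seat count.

Arden=3, Brisco=3, Carrow=3, Dorne=2

Standard divisor 993/11 ≈ 90.273; standard quotas: Arden 3.501, Brisco 2.714, Carrow 2.836, Dorne 1.950.
Rounding up gives 4, 3, 3, 2 = 12 seats, so the divisor must be adjusted.
With modified divisor 110: modified quotas Arden 2.873, Brisco 2.227, Carrow 2.327, Dorne 1.600.
Rounding up: Arden 3, Brisco 3, Carrow 3, Dorne 2 (total 11).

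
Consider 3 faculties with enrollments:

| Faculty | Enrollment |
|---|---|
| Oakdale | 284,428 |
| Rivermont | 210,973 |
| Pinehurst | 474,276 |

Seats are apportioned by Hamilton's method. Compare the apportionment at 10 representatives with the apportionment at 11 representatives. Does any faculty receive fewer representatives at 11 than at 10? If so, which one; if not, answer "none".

At 10 seats: Oakdale 3, Rivermont 2, Pinehurst 5.
At 11 seats: Oakdale 3, Rivermont 3, Pinehurst 5.
No faculty's allocation decreased.

none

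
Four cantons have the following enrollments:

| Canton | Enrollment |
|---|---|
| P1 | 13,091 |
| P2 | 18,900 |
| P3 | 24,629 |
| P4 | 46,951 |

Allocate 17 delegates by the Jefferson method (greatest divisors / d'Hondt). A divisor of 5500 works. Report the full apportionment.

P1: 2, P2: 3, P3: 4, P4: 8

With modified divisor 5500: modified quotas P1 2.380, P2 3.436, P3 4.478, P4 8.537.
Rounding down: P1 2, P2 3, P3 4, P4 8 (total 17).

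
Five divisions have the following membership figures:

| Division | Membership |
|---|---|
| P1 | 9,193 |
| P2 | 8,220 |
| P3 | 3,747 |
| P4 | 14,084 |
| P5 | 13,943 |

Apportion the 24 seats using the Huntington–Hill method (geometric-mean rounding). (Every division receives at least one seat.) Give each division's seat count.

With divisor 2104: modified quotas P1 4.369, P2 3.907, P3 1.781, P4 6.694, P5 6.627.
Geometric-mean thresholds: P1 √(4·5)=4.472, P2 √(3·4)=3.464, P3 √(1·2)=1.414, P4 √(6·7)=6.481, P5 √(6·7)=6.481.
Each quota rounded against its threshold gives P1 4, P2 4, P3 2, P4 7, P5 7 (total 24).

P1 4, P2 4, P3 2, P4 7, P5 7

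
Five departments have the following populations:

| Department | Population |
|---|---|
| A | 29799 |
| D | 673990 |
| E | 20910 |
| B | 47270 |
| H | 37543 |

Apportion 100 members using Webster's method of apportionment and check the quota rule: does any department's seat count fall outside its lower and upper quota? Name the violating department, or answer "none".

Standard quotas: A 3.681, D 83.259, E 2.583, B 5.839, H 4.638.
Webster allocation: A 4, D 82, E 3, B 6, H 5.
D has quota 83.259 (lower 83, upper 84) but receives 82 — outside the quota interval.

D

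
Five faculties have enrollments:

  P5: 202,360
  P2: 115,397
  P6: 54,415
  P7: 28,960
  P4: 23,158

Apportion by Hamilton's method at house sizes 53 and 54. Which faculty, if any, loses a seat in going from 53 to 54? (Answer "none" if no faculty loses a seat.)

P7

At 53 seats: P5 25, P2 14, P6 7, P7 4, P4 3.
At 54 seats: P5 26, P2 15, P6 7, P7 3, P4 3.
P7 drops from 4 to 3.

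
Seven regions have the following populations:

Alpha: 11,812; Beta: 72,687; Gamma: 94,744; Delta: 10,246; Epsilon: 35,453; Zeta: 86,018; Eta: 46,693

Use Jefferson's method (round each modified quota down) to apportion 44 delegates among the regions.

Standard divisor 357653/44 ≈ 8128.477; standard quotas: Alpha 1.453, Beta 8.942, Gamma 11.656, Delta 1.261, Epsilon 4.362, Zeta 10.582, Eta 5.744.
Rounding down gives 1, 8, 11, 1, 4, 10, 5 = 40 seats, so the divisor must be adjusted.
With modified divisor 7500: modified quotas Alpha 1.575, Beta 9.692, Gamma 12.633, Delta 1.366, Epsilon 4.727, Zeta 11.469, Eta 6.226.
Rounding down: Alpha 1, Beta 9, Gamma 12, Delta 1, Epsilon 4, Zeta 11, Eta 6 (total 44).

Alpha 1, Beta 9, Gamma 12, Delta 1, Epsilon 4, Zeta 11, Eta 6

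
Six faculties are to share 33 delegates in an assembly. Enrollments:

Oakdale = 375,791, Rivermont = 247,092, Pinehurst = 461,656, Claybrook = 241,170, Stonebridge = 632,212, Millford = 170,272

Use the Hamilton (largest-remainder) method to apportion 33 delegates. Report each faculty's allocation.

Total 2128193; standard divisor 2128193/33 ≈ 64490.697.
Standard quotas: Oakdale 5.8271, Rivermont 3.8314, Pinehurst 7.1585, Claybrook 3.7396, Stonebridge 9.8032, Millford 2.6403.
Lower quotas: Oakdale 5, Rivermont 3, Pinehurst 7, Claybrook 3, Stonebridge 9, Millford 2 (sum 29, leaving 4 seats).
Remainders in descending order: Rivermont 0.8314, Oakdale 0.8271, Stonebridge 0.8032, Claybrook 0.7396, Millford 0.6403, Pinehurst 0.1585.
Largest remainders: Rivermont, Oakdale, Stonebridge, Claybrook receive the extra seats.

Oakdale: 6, Rivermont: 4, Pinehurst: 7, Claybrook: 4, Stonebridge: 10, Millford: 2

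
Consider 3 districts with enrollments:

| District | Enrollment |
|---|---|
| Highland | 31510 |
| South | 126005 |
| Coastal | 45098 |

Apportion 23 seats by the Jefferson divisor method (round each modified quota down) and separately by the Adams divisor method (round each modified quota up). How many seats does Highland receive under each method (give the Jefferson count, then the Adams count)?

Jefferson: Highland 3, South 15, Coastal 5.
Adams: Highland 4, South 14, Coastal 5.
Highland gets 3 under Jefferson and 4 under Adams.

3 and 4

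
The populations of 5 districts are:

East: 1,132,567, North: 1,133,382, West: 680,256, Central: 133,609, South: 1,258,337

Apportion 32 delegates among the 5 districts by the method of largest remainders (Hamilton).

Total 4338151; standard divisor 4338151/32 ≈ 135567.219.
Standard quotas: East 8.3543, North 8.3603, West 5.0179, Central 0.9856, South 9.2820.
Lower quotas: East 8, North 8, West 5, Central 0, South 9 (sum 30, leaving 2 seats).
Remainders in descending order: Central 0.9856, North 0.3603, East 0.3543, South 0.2820, West 0.0179.
Largest remainders: Central, North receive the extra seats.

East 8, North 9, West 5, Central 1, South 9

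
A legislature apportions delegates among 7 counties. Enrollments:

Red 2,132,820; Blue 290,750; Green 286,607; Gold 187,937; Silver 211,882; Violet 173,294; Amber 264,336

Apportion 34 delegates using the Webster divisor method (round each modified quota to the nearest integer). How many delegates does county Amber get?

Standard divisor 3547626/34 ≈ 104341.941; standard quotas: Red 20.441, Blue 2.787, Green 2.747, Gold 1.801, Silver 2.031, Violet 1.661, Amber 2.533.
Rounding to the nearest integer gives 20, 3, 3, 2, 2, 2, 3 = 35 seats, so the divisor must be adjusted.
With modified divisor 107600: modified quotas Red 19.822, Blue 2.702, Green 2.664, Gold 1.747, Silver 1.969, Violet 1.611, Amber 2.457.
Rounding to the nearest integer: Red 20, Blue 3, Green 3, Gold 2, Silver 2, Violet 2, Amber 2 (total 34).
Amber receives 2.

2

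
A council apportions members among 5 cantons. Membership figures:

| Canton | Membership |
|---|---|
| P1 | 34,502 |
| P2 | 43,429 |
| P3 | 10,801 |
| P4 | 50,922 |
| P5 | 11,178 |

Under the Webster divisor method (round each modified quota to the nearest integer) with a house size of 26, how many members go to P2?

Standard divisor 150832/26 ≈ 5801.231; standard quotas: P1 5.947, P2 7.486, P3 1.862, P4 8.778, P5 1.927.
Rounding to the nearest integer gives P1 6, P2 7, P3 2, P4 9, P5 2 — total 26, matching the house size, so no adjustment is needed.
P2 receives 7.

7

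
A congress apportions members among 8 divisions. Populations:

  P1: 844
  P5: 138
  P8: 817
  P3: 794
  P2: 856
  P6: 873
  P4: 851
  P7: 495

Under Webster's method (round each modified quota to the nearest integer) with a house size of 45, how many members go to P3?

6

Standard divisor 5668/45 ≈ 125.956; standard quotas: P1 6.701, P5 1.096, P8 6.486, P3 6.304, P2 6.796, P6 6.931, P4 6.756, P7 3.930.
Rounding to the nearest integer gives P1 7, P5 1, P8 6, P3 6, P2 7, P6 7, P4 7, P7 4 — total 45, matching the house size, so no adjustment is needed.
P3 receives 6.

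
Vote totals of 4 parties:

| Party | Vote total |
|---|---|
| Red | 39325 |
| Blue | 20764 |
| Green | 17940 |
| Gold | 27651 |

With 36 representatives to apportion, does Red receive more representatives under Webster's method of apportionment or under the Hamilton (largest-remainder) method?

Webster: Red 14, Blue 7, Green 6, Gold 9.
Hamilton: Red 13, Blue 7, Green 6, Gold 10.
Red gets 14 under Webster and 13 under Hamilton.

Webster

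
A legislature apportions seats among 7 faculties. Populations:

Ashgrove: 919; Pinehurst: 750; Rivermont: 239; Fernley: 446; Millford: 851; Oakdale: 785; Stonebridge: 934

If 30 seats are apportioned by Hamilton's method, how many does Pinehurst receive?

4

Total 4924; standard divisor 4924/30 ≈ 164.133.
Standard quotas: Ashgrove 5.599, Pinehurst 4.569, Rivermont 1.456, Fernley 2.717, Millford 5.185, Oakdale 4.783, Stonebridge 5.690.
Lower quotas: Ashgrove 5, Pinehurst 4, Rivermont 1, Fernley 2, Millford 5, Oakdale 4, Stonebridge 5 (sum 26, leaving 4 seats).
Remainders in descending order: Oakdale 0.783, Fernley 0.717, Stonebridge 0.690, Ashgrove 0.599, Pinehurst 0.569, Rivermont 0.456, Millford 0.185.
Largest remainders: Oakdale, Fernley, Stonebridge, Ashgrove receive the extra seats.
Pinehurst receives 4.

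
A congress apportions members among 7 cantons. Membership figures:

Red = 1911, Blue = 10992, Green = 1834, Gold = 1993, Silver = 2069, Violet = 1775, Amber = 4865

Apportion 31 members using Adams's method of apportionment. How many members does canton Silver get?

Standard divisor 25439/31 ≈ 820.613; standard quotas: Red 2.329, Blue 13.395, Green 2.235, Gold 2.429, Silver 2.521, Violet 2.163, Amber 5.928.
Rounding up gives 3, 14, 3, 3, 3, 3, 6 = 35 seats, so the divisor must be adjusted.
With modified divisor 940: modified quotas Red 2.033, Blue 11.694, Green 1.951, Gold 2.120, Silver 2.201, Violet 1.888, Amber 5.176.
Rounding up: Red 3, Blue 12, Green 2, Gold 3, Silver 3, Violet 2, Amber 6 (total 31).
Silver receives 3.

3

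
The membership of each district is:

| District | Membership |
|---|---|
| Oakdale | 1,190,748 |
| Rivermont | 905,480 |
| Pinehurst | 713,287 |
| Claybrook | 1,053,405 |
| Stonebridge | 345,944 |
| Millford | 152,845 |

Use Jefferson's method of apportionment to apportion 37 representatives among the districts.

Standard divisor 4361709/37 ≈ 117884.027; standard quotas: Oakdale 10.101, Rivermont 7.681, Pinehurst 6.051, Claybrook 8.936, Stonebridge 2.935, Millford 1.297.
Rounding down gives 10, 7, 6, 8, 2, 1 = 34 seats, so the divisor must be adjusted.
With modified divisor 110700: modified quotas Oakdale 10.757, Rivermont 8.180, Pinehurst 6.443, Claybrook 9.516, Stonebridge 3.125, Millford 1.381.
Rounding down: Oakdale 10, Rivermont 8, Pinehurst 6, Claybrook 9, Stonebridge 3, Millford 1 (total 37).

Oakdale: 10, Rivermont: 8, Pinehurst: 6, Claybrook: 9, Stonebridge: 3, Millford: 1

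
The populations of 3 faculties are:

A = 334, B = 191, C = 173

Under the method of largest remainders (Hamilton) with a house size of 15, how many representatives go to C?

4

Total 698; standard divisor 698/15 ≈ 46.533.
Standard quotas: A 7.178, B 4.105, C 3.718.
Lower quotas: A 7, B 4, C 3 (sum 14, leaving 1 seat).
Remainders in descending order: C 0.718, A 0.178, B 0.105.
The surplus seat goes to C.
C receives 4.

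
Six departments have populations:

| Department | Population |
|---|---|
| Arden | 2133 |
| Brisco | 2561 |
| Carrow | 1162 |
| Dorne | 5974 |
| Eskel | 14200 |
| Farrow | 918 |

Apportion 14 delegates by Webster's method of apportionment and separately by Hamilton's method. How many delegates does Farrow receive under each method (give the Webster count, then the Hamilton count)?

0 and 1

Webster: Arden 1, Brisco 1, Carrow 1, Dorne 3, Eskel 8, Farrow 0.
Hamilton: Arden 1, Brisco 1, Carrow 1, Dorne 3, Eskel 7, Farrow 1.
Farrow gets 0 under Webster and 1 under Hamilton.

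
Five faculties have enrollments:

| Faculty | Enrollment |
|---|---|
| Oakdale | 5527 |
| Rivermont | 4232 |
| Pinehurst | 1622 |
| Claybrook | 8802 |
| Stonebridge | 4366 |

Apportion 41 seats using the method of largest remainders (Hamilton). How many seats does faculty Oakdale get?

9

Total 24549; standard divisor 24549/41 ≈ 598.756.
Standard quotas: Oakdale 9.2308, Rivermont 7.0680, Pinehurst 2.7089, Claybrook 14.7005, Stonebridge 7.2918.
Lower quotas: Oakdale 9, Rivermont 7, Pinehurst 2, Claybrook 14, Stonebridge 7 (sum 39, leaving 2 seats).
Remainders in descending order: Pinehurst 0.7089, Claybrook 0.7005, Stonebridge 0.2918, Oakdale 0.2308, Rivermont 0.0680.
The surplus seats go to Pinehurst, Claybrook.
Oakdale receives 9.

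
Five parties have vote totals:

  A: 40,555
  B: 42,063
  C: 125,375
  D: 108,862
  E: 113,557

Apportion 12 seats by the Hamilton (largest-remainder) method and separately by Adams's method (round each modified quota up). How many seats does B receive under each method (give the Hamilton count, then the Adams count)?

1 and 2

Hamilton: A 1, B 1, C 4, D 3, E 3.
Adams: A 1, B 2, C 3, D 3, E 3.
B gets 1 under Hamilton and 2 under Adams.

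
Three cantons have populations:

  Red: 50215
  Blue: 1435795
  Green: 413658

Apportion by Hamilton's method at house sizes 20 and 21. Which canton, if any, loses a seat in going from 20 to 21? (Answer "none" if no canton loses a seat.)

Red

At 20 seats: Red 1, Blue 15, Green 4.
At 21 seats: Red 0, Blue 16, Green 5.
Red drops from 1 to 0.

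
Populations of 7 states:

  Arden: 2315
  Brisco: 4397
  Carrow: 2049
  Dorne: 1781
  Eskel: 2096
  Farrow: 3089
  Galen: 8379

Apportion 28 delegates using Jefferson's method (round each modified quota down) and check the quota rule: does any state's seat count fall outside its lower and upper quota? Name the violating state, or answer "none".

none

Standard quotas: Arden 2.689, Brisco 5.107, Carrow 2.380, Dorne 2.069, Eskel 2.435, Farrow 3.588, Galen 9.733.
Jefferson allocation: Arden 3, Brisco 5, Carrow 2, Dorne 2, Eskel 2, Farrow 4, Galen 10.
Every allocation lies between the lower and upper quota.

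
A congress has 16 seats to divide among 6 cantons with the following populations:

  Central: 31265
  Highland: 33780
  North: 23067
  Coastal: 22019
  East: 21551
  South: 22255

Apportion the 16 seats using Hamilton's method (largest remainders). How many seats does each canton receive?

Total 153937; standard divisor 153937/16 ≈ 9621.062.
Standard quotas: Central 3.2496, Highland 3.5110, North 2.3976, Coastal 2.2886, East 2.2400, South 2.3132.
Lower quotas: Central 3, Highland 3, North 2, Coastal 2, East 2, South 2 (sum 14, leaving 2 seats).
Remainders in descending order: Highland 0.5110, North 0.3976, South 0.3132, Coastal 0.2886, Central 0.2496, East 0.2400.
Largest remainders: Highland, North receive the extra seats.

Central 3; Highland 4; North 3; Coastal 2; East 2; South 2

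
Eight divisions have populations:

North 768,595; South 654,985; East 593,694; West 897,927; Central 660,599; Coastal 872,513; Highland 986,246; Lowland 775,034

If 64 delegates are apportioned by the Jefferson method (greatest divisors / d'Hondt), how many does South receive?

7

Standard divisor 6209593/64 ≈ 97024.891; standard quotas: North 7.922, South 6.751, East 6.119, West 9.255, Central 6.809, Coastal 8.993, Highland 10.165, Lowland 7.988.
Rounding down gives 7, 6, 6, 9, 6, 8, 10, 7 = 59 seats, so the divisor must be adjusted.
With modified divisor 91700: modified quotas North 8.382, South 7.143, East 6.474, West 9.792, Central 7.204, Coastal 9.515, Highland 10.755, Lowland 8.452.
Rounding down: North 8, South 7, East 6, West 9, Central 7, Coastal 9, Highland 10, Lowland 8 (total 64).
South receives 7.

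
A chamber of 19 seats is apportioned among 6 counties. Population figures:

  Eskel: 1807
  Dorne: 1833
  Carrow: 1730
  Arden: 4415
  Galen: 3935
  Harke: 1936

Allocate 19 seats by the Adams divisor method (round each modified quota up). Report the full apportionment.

Eskel: 2; Dorne: 2; Carrow: 2; Arden: 5; Galen: 5; Harke: 3

Standard divisor 15656/19 ≈ 824; standard quotas: Eskel 2.193, Dorne 2.225, Carrow 2.100, Arden 5.358, Galen 4.775, Harke 2.350.
Rounding up gives 3, 3, 3, 6, 5, 3 = 23 seats, so the divisor must be adjusted.
With modified divisor 940: modified quotas Eskel 1.922, Dorne 1.950, Carrow 1.840, Arden 4.697, Galen 4.186, Harke 2.060.
Rounding up: Eskel 2, Dorne 2, Carrow 2, Arden 5, Galen 5, Harke 3 (total 19).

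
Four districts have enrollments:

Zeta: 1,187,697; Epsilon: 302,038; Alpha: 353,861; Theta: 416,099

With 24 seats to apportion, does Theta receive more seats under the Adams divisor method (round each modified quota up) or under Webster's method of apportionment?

Adams: Zeta 12, Epsilon 3, Alpha 4, Theta 5.
Webster: Zeta 13, Epsilon 3, Alpha 4, Theta 4.
Theta gets 5 under Adams and 4 under Webster.

Adams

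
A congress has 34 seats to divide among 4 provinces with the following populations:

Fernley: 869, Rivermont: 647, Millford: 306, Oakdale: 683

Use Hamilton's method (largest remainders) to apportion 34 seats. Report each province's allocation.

Standard divisor: 2505 ÷ 34 ≈ 73.676.
Standard quotas: Fernley 11.795, Rivermont 8.782, Millford 4.153, Oakdale 9.270.
Lower quotas: Fernley 11, Rivermont 8, Millford 4, Oakdale 9 (sum 32, leaving 2 seats).
Remainders in descending order: Fernley 0.795, Rivermont 0.782, Oakdale 0.270, Millford 0.153.
The surplus seats go to Fernley, Rivermont.

Fernley 12, Rivermont 9, Millford 4, Oakdale 9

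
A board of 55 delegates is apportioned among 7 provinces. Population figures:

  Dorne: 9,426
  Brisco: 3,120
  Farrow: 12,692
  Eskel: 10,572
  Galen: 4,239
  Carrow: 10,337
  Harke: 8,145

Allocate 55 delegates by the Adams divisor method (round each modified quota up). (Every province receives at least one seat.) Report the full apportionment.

Dorne: 9; Brisco: 3; Farrow: 12; Eskel: 10; Galen: 4; Carrow: 9; Harke: 8

Standard divisor 58531/55 ≈ 1064.2; standard quotas: Dorne 8.857, Brisco 2.932, Farrow 11.926, Eskel 9.934, Galen 3.983, Carrow 9.713, Harke 7.654.
Rounding up gives 9, 3, 12, 10, 4, 10, 8 = 56 seats, so the divisor must be adjusted.
With modified divisor 1151.2: modified quotas Dorne 8.188, Brisco 2.710, Farrow 11.025, Eskel 9.183, Galen 3.682, Carrow 8.979, Harke 7.075.
Rounding up: Dorne 9, Brisco 3, Farrow 12, Eskel 10, Galen 4, Carrow 9, Harke 8 (total 55).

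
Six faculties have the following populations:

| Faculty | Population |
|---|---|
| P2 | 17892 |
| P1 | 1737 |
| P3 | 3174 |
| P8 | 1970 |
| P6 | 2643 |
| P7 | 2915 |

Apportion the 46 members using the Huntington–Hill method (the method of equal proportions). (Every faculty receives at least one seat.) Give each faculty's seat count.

P2=27, P1=3, P3=5, P8=3, P6=4, P7=4

With divisor 664: modified quotas P2 26.946, P1 2.616, P3 4.780, P8 2.967, P6 3.980, P7 4.390.
Geometric-mean thresholds: P2 √(26·27)=26.495, P1 √(2·3)=2.449, P3 √(4·5)=4.472, P8 √(2·3)=2.449, P6 √(3·4)=3.464, P7 √(4·5)=4.472.
Each quota rounded against its threshold gives P2 27, P1 3, P3 5, P8 3, P6 4, P7 4 (total 46).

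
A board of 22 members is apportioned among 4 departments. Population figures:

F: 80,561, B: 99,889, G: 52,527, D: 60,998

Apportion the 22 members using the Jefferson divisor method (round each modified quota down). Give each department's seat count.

Standard divisor 293975/22 ≈ 13362.5; standard quotas: F 6.029, B 7.475, G 3.931, D 4.565.
Rounding down gives 6, 7, 3, 4 = 20 seats, so the divisor must be adjusted.
With modified divisor 12300: modified quotas F 6.550, B 8.121, G 4.270, D 4.959.
Rounding down: F 6, B 8, G 4, D 4 (total 22).

F: 6, B: 8, G: 4, D: 4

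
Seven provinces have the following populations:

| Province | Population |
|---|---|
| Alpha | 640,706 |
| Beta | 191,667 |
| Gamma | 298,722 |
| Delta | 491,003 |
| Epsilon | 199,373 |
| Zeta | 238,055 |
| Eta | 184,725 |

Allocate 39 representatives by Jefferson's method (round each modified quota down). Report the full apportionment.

Standard divisor 2244251/39 ≈ 57544.897; standard quotas: Alpha 11.134, Beta 3.331, Gamma 5.191, Delta 8.533, Epsilon 3.465, Zeta 4.137, Eta 3.210.
Rounding down gives 11, 3, 5, 8, 3, 4, 3 = 37 seats, so the divisor must be adjusted.
With modified divisor 51600: modified quotas Alpha 12.417, Beta 3.714, Gamma 5.789, Delta 9.516, Epsilon 3.864, Zeta 4.613, Eta 3.580.
Rounding down: Alpha 12, Beta 3, Gamma 5, Delta 9, Epsilon 3, Zeta 4, Eta 3 (total 39).

Alpha 12, Beta 3, Gamma 5, Delta 9, Epsilon 3, Zeta 4, Eta 3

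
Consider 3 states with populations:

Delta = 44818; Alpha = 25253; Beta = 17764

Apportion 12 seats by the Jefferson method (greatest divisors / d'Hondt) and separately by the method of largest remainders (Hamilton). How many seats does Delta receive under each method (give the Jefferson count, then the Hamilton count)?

7 and 6

Jefferson: Delta 7, Alpha 3, Beta 2.
Hamilton: Delta 6, Alpha 4, Beta 2.
Delta gets 7 under Jefferson and 6 under Hamilton.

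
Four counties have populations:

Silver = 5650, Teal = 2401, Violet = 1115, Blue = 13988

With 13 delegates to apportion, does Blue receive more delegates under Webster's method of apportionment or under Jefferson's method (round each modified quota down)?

Webster: Silver 3, Teal 1, Violet 1, Blue 8.
Jefferson: Silver 3, Teal 1, Violet 0, Blue 9.
Blue gets 8 under Webster and 9 under Jefferson.

Jefferson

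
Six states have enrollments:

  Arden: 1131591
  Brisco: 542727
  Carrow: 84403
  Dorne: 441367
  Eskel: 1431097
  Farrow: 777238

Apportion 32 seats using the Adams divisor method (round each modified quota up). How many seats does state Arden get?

8

Standard divisor 4408423/32 ≈ 137763.219; standard quotas: Arden 8.214, Brisco 3.940, Carrow 0.613, Dorne 3.204, Eskel 10.388, Farrow 5.642.
Rounding up gives 9, 4, 1, 4, 11, 6 = 35 seats, so the divisor must be adjusted.
With modified divisor 151300: modified quotas Arden 7.479, Brisco 3.587, Carrow 0.558, Dorne 2.917, Eskel 9.459, Farrow 5.137.
Rounding up: Arden 8, Brisco 4, Carrow 1, Dorne 3, Eskel 10, Farrow 6 (total 32).
Arden receives 8.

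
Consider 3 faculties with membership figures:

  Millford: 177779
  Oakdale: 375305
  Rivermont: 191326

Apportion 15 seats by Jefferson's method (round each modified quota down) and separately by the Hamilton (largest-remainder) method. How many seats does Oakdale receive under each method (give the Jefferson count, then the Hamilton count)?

8 and 7

Jefferson: Millford 3, Oakdale 8, Rivermont 4.
Hamilton: Millford 4, Oakdale 7, Rivermont 4.
Oakdale gets 8 under Jefferson and 7 under Hamilton.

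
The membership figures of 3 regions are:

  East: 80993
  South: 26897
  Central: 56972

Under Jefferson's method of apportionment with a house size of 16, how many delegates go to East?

8

Standard divisor 164862/16 ≈ 10303.875; standard quotas: East 7.860, South 2.610, Central 5.529.
Rounding down gives 7, 2, 5 = 14 seats, so the divisor must be adjusted.
With modified divisor 9200: modified quotas East 8.804, South 2.924, Central 6.193.
Rounding down: East 8, South 2, Central 6 (total 16).
East receives 8.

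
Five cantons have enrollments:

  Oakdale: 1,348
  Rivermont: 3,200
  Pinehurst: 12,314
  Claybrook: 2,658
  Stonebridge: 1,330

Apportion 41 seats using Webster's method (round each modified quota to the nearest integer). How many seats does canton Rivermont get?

Standard divisor 20850/41 ≈ 508.537; standard quotas: Oakdale 2.651, Rivermont 6.293, Pinehurst 24.215, Claybrook 5.227, Stonebridge 2.615.
Rounding to the nearest integer gives Oakdale 3, Rivermont 6, Pinehurst 24, Claybrook 5, Stonebridge 3 — total 41, matching the house size, so no adjustment is needed.
Rivermont receives 6.

6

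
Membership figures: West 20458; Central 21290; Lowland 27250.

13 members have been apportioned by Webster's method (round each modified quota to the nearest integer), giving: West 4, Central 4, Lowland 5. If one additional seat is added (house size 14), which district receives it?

Priority for the next seat is population ÷ (current seats + 0.5).
Priorities: West 4546.222, Central 4731.111, Lowland 4954.545.
Highest priority: Lowland.

Lowland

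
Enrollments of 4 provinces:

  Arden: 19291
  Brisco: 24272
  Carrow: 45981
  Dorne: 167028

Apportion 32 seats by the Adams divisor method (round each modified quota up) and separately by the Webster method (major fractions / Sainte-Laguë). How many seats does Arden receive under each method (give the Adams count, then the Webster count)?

Adams: Arden 3, Brisco 3, Carrow 6, Dorne 20.
Webster: Arden 2, Brisco 3, Carrow 6, Dorne 21.
Arden gets 3 under Adams and 2 under Webster.

3 and 2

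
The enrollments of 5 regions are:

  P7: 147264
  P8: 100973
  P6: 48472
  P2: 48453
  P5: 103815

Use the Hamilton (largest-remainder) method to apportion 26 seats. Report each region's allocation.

Standard divisor: 448977 ÷ 26 ≈ 17268.346.
Standard quotas: P7 8.5280, P8 5.8473, P6 2.8070, P2 2.8059, P5 6.0119.
Lower quotas: P7 8, P8 5, P6 2, P2 2, P5 6 (sum 23, leaving 3 seats).
Remainders in descending order: P8 0.8473, P6 0.8070, P2 0.8059, P7 0.5280, P5 0.0119.
Largest remainders: P8, P6, P2 receive the extra seats.

P7 8, P8 6, P6 3, P2 3, P5 6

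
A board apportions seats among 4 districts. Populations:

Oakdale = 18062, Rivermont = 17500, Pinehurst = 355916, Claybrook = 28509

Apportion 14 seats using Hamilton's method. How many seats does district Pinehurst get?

12

Standard divisor: 419987 ÷ 14 ≈ 29999.071.
Standard quotas: Oakdale 0.6021, Rivermont 0.5834, Pinehurst 11.8642, Claybrook 0.9503.
Lower quotas: Oakdale 0, Rivermont 0, Pinehurst 11, Claybrook 0 (sum 11, leaving 3 seats).
Remainders in descending order: Claybrook 0.9503, Pinehurst 0.8642, Oakdale 0.6021, Rivermont 0.5834.
Largest remainders: Claybrook, Pinehurst, Oakdale receive the extra seats.
Pinehurst receives 12.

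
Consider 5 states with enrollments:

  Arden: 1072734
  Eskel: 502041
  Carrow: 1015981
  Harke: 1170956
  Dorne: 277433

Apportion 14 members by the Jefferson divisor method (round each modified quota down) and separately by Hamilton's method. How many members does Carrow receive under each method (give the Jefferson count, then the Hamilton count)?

4 and 3

Jefferson: Arden 4, Eskel 1, Carrow 4, Harke 4, Dorne 1.
Hamilton: Arden 4, Eskel 2, Carrow 3, Harke 4, Dorne 1.
Carrow gets 4 under Jefferson and 3 under Hamilton.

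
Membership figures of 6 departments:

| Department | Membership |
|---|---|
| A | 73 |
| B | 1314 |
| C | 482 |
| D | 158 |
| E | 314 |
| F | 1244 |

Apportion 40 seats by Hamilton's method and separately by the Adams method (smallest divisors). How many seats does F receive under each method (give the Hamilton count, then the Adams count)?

14 and 13

Hamilton: A 1, B 15, C 5, D 2, E 3, F 14.
Adams: A 1, B 14, C 6, D 2, E 4, F 13.
F gets 14 under Hamilton and 13 under Adams.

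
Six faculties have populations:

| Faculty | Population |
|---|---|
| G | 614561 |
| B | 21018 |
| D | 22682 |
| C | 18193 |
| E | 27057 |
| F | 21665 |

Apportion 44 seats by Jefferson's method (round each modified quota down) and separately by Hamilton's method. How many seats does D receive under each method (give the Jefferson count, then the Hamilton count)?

Jefferson: G 39, B 1, D 1, C 1, E 1, F 1.
Hamilton: G 37, B 1, D 2, C 1, E 2, F 1.
D gets 1 under Jefferson and 2 under Hamilton.

1 and 2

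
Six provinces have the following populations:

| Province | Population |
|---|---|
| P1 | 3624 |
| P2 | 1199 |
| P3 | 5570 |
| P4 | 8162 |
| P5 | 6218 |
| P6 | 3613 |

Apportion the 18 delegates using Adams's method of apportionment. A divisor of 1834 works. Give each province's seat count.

With modified divisor 1834: modified quotas P1 1.976, P2 0.654, P3 3.037, P4 4.450, P5 3.390, P6 1.970.
Rounding up: P1 2, P2 1, P3 4, P4 5, P5 4, P6 2 (total 18).

P1: 2, P2: 1, P3: 4, P4: 5, P5: 4, P6: 2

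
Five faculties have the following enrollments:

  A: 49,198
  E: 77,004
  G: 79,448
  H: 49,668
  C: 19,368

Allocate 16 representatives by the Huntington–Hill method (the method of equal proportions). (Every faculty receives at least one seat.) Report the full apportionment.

With divisor 17492: modified quotas A 2.813, E 4.402, G 4.542, H 2.839, C 1.107.
Geometric-mean thresholds: A √(2·3)=2.449, E √(4·5)=4.472, G √(4·5)=4.472, H √(2·3)=2.449, C √(1·2)=1.414.
Each quota rounded against its threshold gives A 3, E 4, G 5, H 3, C 1 (total 16).

A: 3; E: 4; G: 5; H: 3; C: 1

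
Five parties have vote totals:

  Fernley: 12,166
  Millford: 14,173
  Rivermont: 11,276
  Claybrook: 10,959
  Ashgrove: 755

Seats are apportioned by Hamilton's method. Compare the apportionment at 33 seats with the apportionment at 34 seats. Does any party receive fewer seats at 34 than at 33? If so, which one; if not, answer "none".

Ashgrove

At 33 seats: Fernley 8, Millford 9, Rivermont 8, Claybrook 7, Ashgrove 1.
At 34 seats: Fernley 8, Millford 10, Rivermont 8, Claybrook 8, Ashgrove 0.
Ashgrove drops from 1 to 0.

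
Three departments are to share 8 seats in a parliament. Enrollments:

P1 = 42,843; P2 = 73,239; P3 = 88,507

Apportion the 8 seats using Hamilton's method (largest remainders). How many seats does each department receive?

The standard divisor is 204589/8 ≈ 25573.625.
Standard quotas: P1 1.6753, P2 2.8638, P3 3.4609.
Lower quotas: P1 1, P2 2, P3 3 (sum 6, leaving 2 seats).
Remainders in descending order: P2 0.8638, P1 0.6753, P3 0.4609.
The surplus seats go to P2, P1.

P1 2; P2 3; P3 3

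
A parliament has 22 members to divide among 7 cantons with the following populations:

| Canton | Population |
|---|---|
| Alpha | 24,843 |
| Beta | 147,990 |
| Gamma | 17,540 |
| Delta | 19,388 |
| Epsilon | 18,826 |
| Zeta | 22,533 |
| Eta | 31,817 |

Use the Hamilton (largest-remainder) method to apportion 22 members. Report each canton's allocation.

Alpha 2, Beta 12, Gamma 1, Delta 2, Epsilon 1, Zeta 2, Eta 2

The standard divisor is 282937/22 ≈ 12860.773.
Standard quotas: Alpha 1.9317, Beta 11.5071, Gamma 1.3638, Delta 1.5075, Epsilon 1.4638, Zeta 1.7521, Eta 2.4740.
Lower quotas: Alpha 1, Beta 11, Gamma 1, Delta 1, Epsilon 1, Zeta 1, Eta 2 (sum 18, leaving 4 seats).
Remainders in descending order: Alpha 0.9317, Zeta 0.7521, Delta 0.5075, Beta 0.5071, Eta 0.4740, Epsilon 0.4638, Gamma 0.3638.
The surplus seats go to Alpha, Zeta, Delta, Beta.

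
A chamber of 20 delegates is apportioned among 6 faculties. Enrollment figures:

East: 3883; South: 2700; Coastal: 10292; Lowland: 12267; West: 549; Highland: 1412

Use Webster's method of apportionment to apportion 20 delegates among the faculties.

Standard divisor 31103/20 ≈ 1555.15; standard quotas: East 2.497, South 1.736, Coastal 6.618, Lowland 7.888, West 0.353, Highland 0.908.
Rounding to the nearest integer gives East 2, South 2, Coastal 7, Lowland 8, West 0, Highland 1 — total 20, matching the house size, so no adjustment is needed.

East=2, South=2, Coastal=7, Lowland=8, West=0, Highland=1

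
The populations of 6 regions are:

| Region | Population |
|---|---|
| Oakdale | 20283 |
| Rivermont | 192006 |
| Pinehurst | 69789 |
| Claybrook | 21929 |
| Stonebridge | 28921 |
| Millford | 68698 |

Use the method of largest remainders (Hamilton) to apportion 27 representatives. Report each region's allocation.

The standard divisor is 401626/27 ≈ 14875.037.
Standard quotas: Oakdale 1.3636, Rivermont 12.9079, Pinehurst 4.6917, Claybrook 1.4742, Stonebridge 1.9443, Millford 4.6183.
Lower quotas: Oakdale 1, Rivermont 12, Pinehurst 4, Claybrook 1, Stonebridge 1, Millford 4 (sum 23, leaving 4 seats).
Remainders in descending order: Stonebridge 0.9443, Rivermont 0.9079, Pinehurst 0.6917, Millford 0.6183, Claybrook 0.4742, Oakdale 0.3636.
The surplus seats go to Stonebridge, Rivermont, Pinehurst, Millford.

Oakdale: 1; Rivermont: 13; Pinehurst: 5; Claybrook: 1; Stonebridge: 2; Millford: 5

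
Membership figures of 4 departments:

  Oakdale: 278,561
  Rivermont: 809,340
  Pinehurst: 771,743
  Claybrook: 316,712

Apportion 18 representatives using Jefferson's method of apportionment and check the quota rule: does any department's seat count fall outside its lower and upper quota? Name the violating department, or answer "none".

Standard quotas: Oakdale 2.304, Rivermont 6.694, Pinehurst 6.383, Claybrook 2.619.
Jefferson allocation: Oakdale 2, Rivermont 7, Pinehurst 7, Claybrook 2.
Every allocation lies between the lower and upper quota.

none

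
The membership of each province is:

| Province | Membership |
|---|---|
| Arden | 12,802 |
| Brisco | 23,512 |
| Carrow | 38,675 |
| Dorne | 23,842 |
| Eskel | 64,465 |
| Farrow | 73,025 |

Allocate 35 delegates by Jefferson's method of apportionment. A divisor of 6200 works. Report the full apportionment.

Arden 2, Brisco 3, Carrow 6, Dorne 3, Eskel 10, Farrow 11

With modified divisor 6200: modified quotas Arden 2.065, Brisco 3.792, Carrow 6.238, Dorne 3.845, Eskel 10.398, Farrow 11.778.
Rounding down: Arden 2, Brisco 3, Carrow 6, Dorne 3, Eskel 10, Farrow 11 (total 35).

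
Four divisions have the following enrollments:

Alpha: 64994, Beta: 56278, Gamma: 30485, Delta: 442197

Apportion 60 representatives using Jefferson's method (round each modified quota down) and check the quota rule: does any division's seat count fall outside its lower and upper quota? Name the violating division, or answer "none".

Delta

Standard quotas: Alpha 6.566, Beta 5.685, Gamma 3.080, Delta 44.670.
Jefferson allocation: Alpha 6, Beta 5, Gamma 3, Delta 46.
Delta has quota 44.670 (lower 44, upper 45) but receives 46 — outside the quota interval.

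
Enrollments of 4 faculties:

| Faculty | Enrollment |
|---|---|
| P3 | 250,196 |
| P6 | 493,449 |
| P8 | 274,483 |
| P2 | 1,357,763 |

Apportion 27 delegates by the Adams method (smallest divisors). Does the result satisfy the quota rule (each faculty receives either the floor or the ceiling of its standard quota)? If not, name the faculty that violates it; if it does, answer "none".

none

Standard quotas: P3 2.843, P6 5.608, P8 3.119, P2 15.430.
Adams allocation: P3 3, P6 6, P8 3, P2 15.
Every allocation lies between the lower and upper quota.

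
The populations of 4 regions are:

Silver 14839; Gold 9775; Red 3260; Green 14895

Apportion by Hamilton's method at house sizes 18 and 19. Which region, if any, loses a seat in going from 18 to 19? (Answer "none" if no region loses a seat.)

At 18 seats: Silver 6, Gold 4, Red 2, Green 6.
At 19 seats: Silver 7, Gold 4, Red 1, Green 7.
Red drops from 2 to 1.

Red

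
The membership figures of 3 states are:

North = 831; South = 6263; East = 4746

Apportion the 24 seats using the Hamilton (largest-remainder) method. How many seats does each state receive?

Standard divisor: 11840 ÷ 24 ≈ 493.333.
Standard quotas: North 1.6845, South 12.6953, East 9.6203.
Lower quotas: North 1, South 12, East 9 (sum 22, leaving 2 seats).
Remainders in descending order: South 0.6953, North 0.6845, East 0.6203.
Largest remainders: South, North receive the extra seats.

North: 2, South: 13, East: 9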